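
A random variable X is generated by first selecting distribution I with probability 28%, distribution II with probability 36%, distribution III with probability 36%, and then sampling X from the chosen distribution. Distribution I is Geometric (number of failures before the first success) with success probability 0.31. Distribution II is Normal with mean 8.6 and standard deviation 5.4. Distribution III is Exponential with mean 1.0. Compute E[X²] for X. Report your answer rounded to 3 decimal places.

41.241

For each component E[X²] = Var + (mean)², giving I: 12.1342; II: 103.12; III: 2.
Overall E[X²] = 0.28·12.1342 + 0.36·103.12 + 0.36·2 = 41.2408.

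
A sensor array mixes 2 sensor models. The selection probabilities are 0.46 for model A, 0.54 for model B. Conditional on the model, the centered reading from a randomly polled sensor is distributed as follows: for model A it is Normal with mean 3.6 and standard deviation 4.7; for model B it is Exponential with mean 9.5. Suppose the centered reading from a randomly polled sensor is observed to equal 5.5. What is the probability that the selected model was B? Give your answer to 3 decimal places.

0.470

Likelihoods f(5.5 | ·): A: 0.0782214; B: 0.0589987.
Posterior ∝ prior × likelihood. Numerator for B: 0.54·0.0589987 = 0.0318593.
Normalizing constant: 0.46·0.0782214 + 0.54·0.0589987 = 0.0678412.
P(B | observation) = 0.0318593 / 0.0678412 = 0.469616.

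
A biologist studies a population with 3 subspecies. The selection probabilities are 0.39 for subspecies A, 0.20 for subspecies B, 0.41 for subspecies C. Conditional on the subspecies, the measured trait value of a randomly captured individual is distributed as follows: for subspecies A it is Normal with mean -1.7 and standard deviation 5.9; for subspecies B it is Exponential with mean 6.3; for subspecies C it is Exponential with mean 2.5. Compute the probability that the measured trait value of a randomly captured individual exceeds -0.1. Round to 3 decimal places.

0.763

Conditional on each subspecies, P(X > -0.1): A: 0.393124; B: 1; C: 1.
By total probability, P(X > -0.1) = 0.39·0.393124 + 0.2·1 + 0.41·1 = 0.763318.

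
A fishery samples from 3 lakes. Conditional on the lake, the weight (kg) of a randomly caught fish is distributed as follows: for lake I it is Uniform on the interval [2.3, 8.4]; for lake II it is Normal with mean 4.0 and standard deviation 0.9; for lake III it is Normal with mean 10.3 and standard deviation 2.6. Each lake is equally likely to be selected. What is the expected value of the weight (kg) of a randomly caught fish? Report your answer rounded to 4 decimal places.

Component means — I: 5.35; II: 4; III: 10.3.
E[X] = 0.333333·5.35 + 0.333333·4 + 0.333333·10.3 = 6.55.

6.5500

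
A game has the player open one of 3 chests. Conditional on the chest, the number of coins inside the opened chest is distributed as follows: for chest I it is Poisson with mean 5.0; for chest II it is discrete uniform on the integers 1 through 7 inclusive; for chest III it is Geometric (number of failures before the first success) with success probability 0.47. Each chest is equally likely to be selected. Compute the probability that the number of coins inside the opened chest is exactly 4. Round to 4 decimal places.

Conditional on each chest, P(X = 4): I: 0.175467; II: 0.142857; III: 0.0370853.
By total probability, P(X = 4) = 0.333333·0.175467 + 0.333333·0.142857 + 0.333333·0.0370853 = 0.11847.

0.1185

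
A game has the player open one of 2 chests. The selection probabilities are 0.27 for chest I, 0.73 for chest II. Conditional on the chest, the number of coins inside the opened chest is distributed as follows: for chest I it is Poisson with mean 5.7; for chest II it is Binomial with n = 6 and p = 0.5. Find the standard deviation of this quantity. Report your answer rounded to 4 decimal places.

Per component, I: μ=5.7, E[X²]=38.19; II: μ=3, E[X²]=10.5.
E[X] = 0.27·5.7 + 0.73·3 = 3.729.
E[X²] = 0.27·38.19 + 0.73·10.5 = 17.9763.
Var(X) = E[X²] − (E[X])² = 17.9763 − 13.9054 = 4.07086.
SD(X) = √4.07086 = 2.01764.

2.0176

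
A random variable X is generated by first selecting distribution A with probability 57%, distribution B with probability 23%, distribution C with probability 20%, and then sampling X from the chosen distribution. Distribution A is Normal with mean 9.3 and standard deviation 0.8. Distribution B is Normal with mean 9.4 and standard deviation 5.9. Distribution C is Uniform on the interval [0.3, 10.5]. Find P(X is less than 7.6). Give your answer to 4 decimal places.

Conditional on each component, P(X < 7.6): A: 0.0167933; B: 0.380151; C: 0.715686.
By total probability, P(X < 7.6) = 0.57·0.0167933 + 0.23·0.380151 + 0.2·0.715686 = 0.240144.

0.2401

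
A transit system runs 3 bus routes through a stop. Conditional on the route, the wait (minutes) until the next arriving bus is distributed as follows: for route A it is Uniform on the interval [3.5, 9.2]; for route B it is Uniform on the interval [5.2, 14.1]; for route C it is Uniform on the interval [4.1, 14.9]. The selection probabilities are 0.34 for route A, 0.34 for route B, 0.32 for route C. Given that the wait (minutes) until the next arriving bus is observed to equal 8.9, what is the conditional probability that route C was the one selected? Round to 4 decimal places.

0.2324

Likelihoods f(8.9 | ·): A: 0.175439; B: 0.11236; C: 0.0925926.
Posterior ∝ prior × likelihood. Numerator for C: 0.32·0.0925926 = 0.0296296.
Normalizing constant: 0.34·0.175439 + 0.34·0.11236 + 0.32·0.0925926 = 0.127481.
P(C | observation) = 0.0296296 / 0.127481 = 0.232424.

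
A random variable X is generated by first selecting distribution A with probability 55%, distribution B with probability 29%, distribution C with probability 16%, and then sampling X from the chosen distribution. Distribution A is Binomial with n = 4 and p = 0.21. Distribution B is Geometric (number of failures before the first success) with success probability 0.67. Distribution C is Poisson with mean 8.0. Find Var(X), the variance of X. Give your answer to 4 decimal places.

Per component, A: μ=0.84, E[X²]=1.3692; B: μ=0.492537, E[X²]=0.977723; C: μ=8, E[X²]=72.
E[X] = 0.55·0.84 + 0.29·0.492537 + 0.16·8 = 1.88484.
E[X²] = 0.55·1.3692 + 0.29·0.977723 + 0.16·72 = 12.5566.
Var(X) = E[X²] − (E[X])² = 12.5566 − 3.55261 = 9.00399.

9.0040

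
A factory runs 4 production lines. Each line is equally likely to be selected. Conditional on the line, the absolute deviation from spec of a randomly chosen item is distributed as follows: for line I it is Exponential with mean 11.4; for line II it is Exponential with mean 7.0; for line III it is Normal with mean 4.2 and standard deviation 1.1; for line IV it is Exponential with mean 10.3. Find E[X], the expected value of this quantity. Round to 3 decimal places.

Component means — I: 11.4; II: 7; III: 4.2; IV: 10.3.
E[X] = 0.25·11.4 + 0.25·7 + 0.25·4.2 + 0.25·10.3 = 8.225.

8.225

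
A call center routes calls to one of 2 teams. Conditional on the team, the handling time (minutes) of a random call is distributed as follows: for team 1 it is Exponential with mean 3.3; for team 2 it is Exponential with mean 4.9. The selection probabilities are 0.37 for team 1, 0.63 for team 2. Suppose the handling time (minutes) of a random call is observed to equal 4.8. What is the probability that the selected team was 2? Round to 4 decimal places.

0.6484

Likelihoods f(4.8 | ·): 1: 0.0707595; 2: 0.0766254.
Posterior ∝ prior × likelihood. Numerator for 2: 0.63·0.0766254 = 0.048274.
Normalizing constant: 0.37·0.0707595 + 0.63·0.0766254 = 0.074455.
P(2 | observation) = 0.048274 / 0.074455 = 0.648364.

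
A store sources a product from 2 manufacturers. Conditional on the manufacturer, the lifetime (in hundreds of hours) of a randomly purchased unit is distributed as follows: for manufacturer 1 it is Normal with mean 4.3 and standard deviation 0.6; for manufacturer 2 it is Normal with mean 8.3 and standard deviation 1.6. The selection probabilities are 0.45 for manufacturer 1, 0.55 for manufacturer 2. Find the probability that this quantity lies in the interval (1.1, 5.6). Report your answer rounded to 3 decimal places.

0.468

Conditional on each manufacturer, P(1.1 < X < 5.6): 1: 0.98487; 2: 0.0457502.
By total probability, P(1.1 < X < 5.6) = 0.45·0.98487 + 0.55·0.0457502 = 0.468354.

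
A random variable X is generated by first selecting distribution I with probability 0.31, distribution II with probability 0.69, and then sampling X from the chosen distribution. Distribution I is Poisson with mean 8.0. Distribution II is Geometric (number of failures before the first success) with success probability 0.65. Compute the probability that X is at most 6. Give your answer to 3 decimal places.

0.787

Conditional on each component, P(X ≤ 6): I: 0.313374; II: 0.999357.
By total probability, P(X ≤ 6) = 0.31·0.313374 + 0.69·0.999357 = 0.786702.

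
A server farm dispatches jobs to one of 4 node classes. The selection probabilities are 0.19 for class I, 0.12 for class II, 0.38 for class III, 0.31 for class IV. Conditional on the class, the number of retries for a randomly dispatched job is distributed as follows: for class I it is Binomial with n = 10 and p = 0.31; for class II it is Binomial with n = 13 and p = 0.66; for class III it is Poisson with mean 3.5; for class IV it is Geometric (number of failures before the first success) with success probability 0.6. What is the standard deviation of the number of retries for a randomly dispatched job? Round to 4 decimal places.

Per component, I: μ=3.1, E[X²]=11.749; II: μ=8.58, E[X²]=76.5336; III: μ=3.5, E[X²]=15.75; IV: μ=0.666667, E[X²]=1.55556.
E[X] = 0.19·3.1 + 0.12·8.58 + 0.38·3.5 + 0.31·0.666667 = 3.15527.
E[X²] = 0.19·11.749 + 0.12·76.5336 + 0.38·15.75 + 0.31·1.55556 = 17.8836.
Var(X) = E[X²] − (E[X])² = 17.8836 − 9.95571 = 7.92786.
SD(X) = √7.92786 = 2.81564.

2.8156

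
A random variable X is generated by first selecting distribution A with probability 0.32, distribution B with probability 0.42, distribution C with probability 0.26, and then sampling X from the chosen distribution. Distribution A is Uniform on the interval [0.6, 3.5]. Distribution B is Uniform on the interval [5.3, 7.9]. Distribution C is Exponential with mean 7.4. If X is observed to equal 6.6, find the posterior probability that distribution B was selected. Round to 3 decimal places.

0.918

Likelihoods f(6.6 | ·): A: 0; B: 0.384615; C: 0.0553891.
Posterior ∝ prior × likelihood. Numerator for B: 0.42·0.384615 = 0.161538.
Normalizing constant: 0.32·0 + 0.42·0.384615 + 0.26·0.0553891 = 0.17594.
P(B | observation) = 0.161538 / 0.17594 = 0.918147.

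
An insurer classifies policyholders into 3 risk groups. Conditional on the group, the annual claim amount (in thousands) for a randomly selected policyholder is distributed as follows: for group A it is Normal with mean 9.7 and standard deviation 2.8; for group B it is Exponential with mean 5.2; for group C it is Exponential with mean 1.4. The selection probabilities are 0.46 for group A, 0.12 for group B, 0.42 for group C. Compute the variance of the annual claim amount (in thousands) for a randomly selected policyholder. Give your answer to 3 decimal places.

22.830

Per component, A: μ=9.7, E[X²]=101.93; B: μ=5.2, E[X²]=54.08; C: μ=1.4, E[X²]=3.92.
E[X] = 0.46·9.7 + 0.12·5.2 + 0.42·1.4 = 5.674.
E[X²] = 0.46·101.93 + 0.12·54.08 + 0.42·3.92 = 55.0238.
Var(X) = E[X²] − (E[X])² = 55.0238 − 32.1943 = 22.8295.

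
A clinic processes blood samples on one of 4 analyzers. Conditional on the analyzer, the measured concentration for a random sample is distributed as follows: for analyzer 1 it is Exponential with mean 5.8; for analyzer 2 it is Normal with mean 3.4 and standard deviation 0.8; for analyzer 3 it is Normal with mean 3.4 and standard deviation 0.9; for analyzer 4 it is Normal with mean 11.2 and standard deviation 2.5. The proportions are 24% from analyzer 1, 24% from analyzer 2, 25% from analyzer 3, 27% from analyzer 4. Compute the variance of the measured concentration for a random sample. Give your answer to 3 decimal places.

Per component, 1: μ=5.8, E[X²]=67.28; 2: μ=3.4, E[X²]=12.2; 3: μ=3.4, E[X²]=12.37; 4: μ=11.2, E[X²]=131.69.
E[X] = 0.24·5.8 + 0.24·3.4 + 0.25·3.4 + 0.27·11.2 = 6.082.
E[X²] = 0.24·67.28 + 0.24·12.2 + 0.25·12.37 + 0.27·131.69 = 57.724.
Var(X) = E[X²] − (E[X])² = 57.724 − 36.9907 = 20.7333.

20.733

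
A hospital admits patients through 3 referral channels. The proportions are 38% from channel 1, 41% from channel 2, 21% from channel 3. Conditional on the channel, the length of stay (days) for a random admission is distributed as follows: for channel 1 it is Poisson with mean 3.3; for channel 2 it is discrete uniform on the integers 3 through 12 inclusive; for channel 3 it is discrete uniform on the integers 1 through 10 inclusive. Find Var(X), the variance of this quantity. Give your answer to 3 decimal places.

9.848

Per component, 1: μ=3.3, E[X²]=14.19; 2: μ=7.5, E[X²]=64.5; 3: μ=5.5, E[X²]=38.5.
E[X] = 0.38·3.3 + 0.41·7.5 + 0.21·5.5 = 5.484.
E[X²] = 0.38·14.19 + 0.41·64.5 + 0.21·38.5 = 39.9222.
Var(X) = E[X²] − (E[X])² = 39.9222 − 30.0743 = 9.84794.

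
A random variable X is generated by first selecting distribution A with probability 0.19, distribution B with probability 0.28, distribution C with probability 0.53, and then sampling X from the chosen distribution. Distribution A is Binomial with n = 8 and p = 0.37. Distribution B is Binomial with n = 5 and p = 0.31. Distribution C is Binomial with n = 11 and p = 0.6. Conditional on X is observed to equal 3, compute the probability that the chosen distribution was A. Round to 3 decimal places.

Likelihoods P(X=3 | ·): A: 0.281511; B: 0.141835; C: 0.023357.
Posterior ∝ prior × likelihood. Numerator for A: 0.19·0.281511 = 0.0534872.
Normalizing constant: 0.19·0.281511 + 0.28·0.141835 + 0.53·0.023357 = 0.10558.
P(A | observation) = 0.0534872 / 0.10558 = 0.506602.

0.507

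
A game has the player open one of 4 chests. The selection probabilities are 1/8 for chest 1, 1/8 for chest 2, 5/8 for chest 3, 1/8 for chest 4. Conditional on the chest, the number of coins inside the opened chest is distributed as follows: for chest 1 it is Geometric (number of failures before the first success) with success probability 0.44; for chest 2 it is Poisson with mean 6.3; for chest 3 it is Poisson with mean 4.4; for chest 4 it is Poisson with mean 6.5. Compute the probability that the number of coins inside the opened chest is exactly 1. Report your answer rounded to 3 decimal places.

Conditional on each chest, P(X = 1): 1: 0.2464; 2: 0.0115687; 3: 0.0540203; 4: 0.00977235.
By total probability, P(X = 1) = 0.125·0.2464 + 0.125·0.0115687 + 0.625·0.0540203 + 0.125·0.00977235 = 0.0672303.

0.067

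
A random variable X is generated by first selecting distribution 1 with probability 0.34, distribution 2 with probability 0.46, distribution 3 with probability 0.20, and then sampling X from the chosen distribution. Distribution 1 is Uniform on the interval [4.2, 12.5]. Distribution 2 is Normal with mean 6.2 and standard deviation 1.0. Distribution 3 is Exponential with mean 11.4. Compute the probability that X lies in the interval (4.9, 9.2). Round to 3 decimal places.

Conditional on each component, P(4.9 < X < 9.2): 1: 0.518072; 2: 0.90185; 3: 0.204436.
By total probability, P(4.9 < X < 9.2) = 0.34·0.518072 + 0.46·0.90185 + 0.2·0.204436 = 0.631883.

0.632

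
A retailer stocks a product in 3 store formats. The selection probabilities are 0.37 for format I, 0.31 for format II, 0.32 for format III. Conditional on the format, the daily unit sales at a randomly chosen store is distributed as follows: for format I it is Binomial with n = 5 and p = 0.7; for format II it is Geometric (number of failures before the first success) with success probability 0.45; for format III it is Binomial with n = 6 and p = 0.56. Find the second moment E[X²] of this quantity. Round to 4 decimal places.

For each component E[X²] = Var + (mean)², giving I: 13.3; II: 4.20988; III: 12.768.
Overall E[X²] = 0.37·13.3 + 0.31·4.20988 + 0.32·12.768 = 10.3118.

10.3118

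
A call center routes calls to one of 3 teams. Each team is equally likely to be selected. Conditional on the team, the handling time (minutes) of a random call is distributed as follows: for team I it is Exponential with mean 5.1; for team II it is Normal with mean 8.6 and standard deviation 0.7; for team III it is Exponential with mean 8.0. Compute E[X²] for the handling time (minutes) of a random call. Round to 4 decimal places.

For each component E[X²] = Var + (mean)², giving I: 52.02; II: 74.45; III: 128.
Overall E[X²] = 0.333333·52.02 + 0.333333·74.45 + 0.333333·128 = 84.8233.

84.8233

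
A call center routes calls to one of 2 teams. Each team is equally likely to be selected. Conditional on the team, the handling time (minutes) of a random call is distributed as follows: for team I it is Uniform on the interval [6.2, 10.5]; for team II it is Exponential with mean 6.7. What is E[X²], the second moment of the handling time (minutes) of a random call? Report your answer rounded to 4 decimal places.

80.5217

For each component E[X²] = Var + (mean)², giving I: 71.2633; II: 89.78.
Overall E[X²] = 0.5·71.2633 + 0.5·89.78 = 80.5217.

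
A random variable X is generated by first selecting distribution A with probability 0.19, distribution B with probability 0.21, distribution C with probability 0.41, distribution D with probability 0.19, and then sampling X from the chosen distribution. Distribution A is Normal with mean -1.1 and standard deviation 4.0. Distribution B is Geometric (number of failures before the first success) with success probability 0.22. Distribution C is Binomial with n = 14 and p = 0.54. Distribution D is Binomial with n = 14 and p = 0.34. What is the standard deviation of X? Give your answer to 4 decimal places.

4.2950

Per component, A: μ=-1.1, E[X²]=17.21; B: μ=3.54545, E[X²]=28.686; C: μ=7.56, E[X²]=60.6312; D: μ=4.76, E[X²]=25.7992.
E[X] = 0.19·-1.1 + 0.21·3.54545 + 0.41·7.56 + 0.19·4.76 = 4.53955.
E[X²] = 0.19·17.21 + 0.21·28.686 + 0.41·60.6312 + 0.19·25.7992 = 39.0546.
Var(X) = E[X²] − (E[X])² = 39.0546 − 20.6075 = 18.4471.
SD(X) = √18.4471 = 4.29501.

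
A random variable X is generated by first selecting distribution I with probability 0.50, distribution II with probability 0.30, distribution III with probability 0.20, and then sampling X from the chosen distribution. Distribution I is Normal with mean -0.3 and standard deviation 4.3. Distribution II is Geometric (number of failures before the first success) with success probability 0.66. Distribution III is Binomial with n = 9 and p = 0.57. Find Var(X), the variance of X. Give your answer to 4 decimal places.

Per component, I: μ=-0.3, E[X²]=18.58; II: μ=0.515152, E[X²]=1.04591; III: μ=5.13, E[X²]=28.5228.
E[X] = 0.5·-0.3 + 0.3·0.515152 + 0.2·5.13 = 1.03055.
E[X²] = 0.5·18.58 + 0.3·1.04591 + 0.2·28.5228 = 15.3083.
Var(X) = E[X²] − (E[X])² = 15.3083 − 1.06202 = 14.2463.

14.2463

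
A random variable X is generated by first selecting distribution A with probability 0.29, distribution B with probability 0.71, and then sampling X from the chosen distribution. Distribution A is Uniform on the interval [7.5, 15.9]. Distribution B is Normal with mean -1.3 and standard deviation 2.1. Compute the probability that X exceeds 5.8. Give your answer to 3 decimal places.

Conditional on each component, P(X > 5.8): A: 1; B: 0.000361175.
By total probability, P(X > 5.8) = 0.29·1 + 0.71·0.000361175 = 0.290256.

0.290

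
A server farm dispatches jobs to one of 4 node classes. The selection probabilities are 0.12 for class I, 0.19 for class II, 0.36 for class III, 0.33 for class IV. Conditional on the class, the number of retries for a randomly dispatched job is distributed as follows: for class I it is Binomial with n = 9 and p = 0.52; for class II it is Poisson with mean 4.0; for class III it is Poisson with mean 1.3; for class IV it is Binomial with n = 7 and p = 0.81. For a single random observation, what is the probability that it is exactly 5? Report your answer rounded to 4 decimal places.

0.1505

Conditional on each class, P(X = 5): I: 0.254303; II: 0.156293; III: 0.00843243; IV: 0.264333.
By total probability, P(X = 5) = 0.12·0.254303 + 0.19·0.156293 + 0.36·0.00843243 + 0.33·0.264333 = 0.150478.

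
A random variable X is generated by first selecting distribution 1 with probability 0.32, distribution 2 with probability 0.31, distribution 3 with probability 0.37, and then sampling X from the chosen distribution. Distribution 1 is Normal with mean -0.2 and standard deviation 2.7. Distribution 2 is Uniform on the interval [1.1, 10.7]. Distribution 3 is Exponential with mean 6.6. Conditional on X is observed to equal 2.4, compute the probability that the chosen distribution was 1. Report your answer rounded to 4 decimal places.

Likelihoods f(2.4 | ·): 1: 0.0929365; 2: 0.104167; 3: 0.105325.
Posterior ∝ prior × likelihood. Numerator for 1: 0.32·0.0929365 = 0.0297397.
Normalizing constant: 0.32·0.0929365 + 0.31·0.104167 + 0.37·0.105325 = 0.101002.
P(1 | observation) = 0.0297397 / 0.101002 = 0.294448.

0.2944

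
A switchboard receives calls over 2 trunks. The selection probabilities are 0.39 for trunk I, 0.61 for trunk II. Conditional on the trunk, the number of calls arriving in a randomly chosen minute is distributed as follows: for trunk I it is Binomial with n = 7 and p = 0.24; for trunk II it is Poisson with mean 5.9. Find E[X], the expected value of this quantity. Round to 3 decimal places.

Component means — I: 1.68; II: 5.9.
E[X] = 0.39·1.68 + 0.61·5.9 = 4.2542.

4.254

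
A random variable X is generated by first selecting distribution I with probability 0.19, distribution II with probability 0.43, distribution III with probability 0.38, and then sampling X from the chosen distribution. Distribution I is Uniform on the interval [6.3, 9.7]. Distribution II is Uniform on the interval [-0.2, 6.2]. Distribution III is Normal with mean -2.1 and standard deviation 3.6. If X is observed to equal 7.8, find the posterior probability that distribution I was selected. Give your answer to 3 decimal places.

Likelihoods f(7.8 | ·): I: 0.294118; II: 0; III: 0.00252599.
Posterior ∝ prior × likelihood. Numerator for I: 0.19·0.294118 = 0.0558824.
Normalizing constant: 0.19·0.294118 + 0.43·0 + 0.38·0.00252599 = 0.0568422.
P(I | observation) = 0.0558824 / 0.0568422 = 0.983113.

0.983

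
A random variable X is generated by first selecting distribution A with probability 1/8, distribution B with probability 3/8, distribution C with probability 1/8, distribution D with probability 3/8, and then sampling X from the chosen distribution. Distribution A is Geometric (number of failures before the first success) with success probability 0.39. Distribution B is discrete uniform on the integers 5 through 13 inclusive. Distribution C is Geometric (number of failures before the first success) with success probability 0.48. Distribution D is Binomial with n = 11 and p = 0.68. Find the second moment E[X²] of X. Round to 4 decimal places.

55.9899

For each component E[X²] = Var + (mean)², giving A: 6.45694; B: 87.6667; C: 3.43056; D: 58.344.
Overall E[X²] = 0.125·6.45694 + 0.375·87.6667 + 0.125·3.43056 + 0.375·58.344 = 55.9899.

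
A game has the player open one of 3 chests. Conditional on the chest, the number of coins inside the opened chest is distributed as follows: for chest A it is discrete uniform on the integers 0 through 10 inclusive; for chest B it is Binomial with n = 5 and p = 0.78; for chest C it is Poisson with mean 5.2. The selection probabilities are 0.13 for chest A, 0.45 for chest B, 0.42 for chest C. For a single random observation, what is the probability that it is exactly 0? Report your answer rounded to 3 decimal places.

Conditional on each chest, P(X = 0): A: 0.0909091; B: 0.000515363; C: 0.00551656.
By total probability, P(X = 0) = 0.13·0.0909091 + 0.45·0.000515363 + 0.42·0.00551656 = 0.0143671.

0.014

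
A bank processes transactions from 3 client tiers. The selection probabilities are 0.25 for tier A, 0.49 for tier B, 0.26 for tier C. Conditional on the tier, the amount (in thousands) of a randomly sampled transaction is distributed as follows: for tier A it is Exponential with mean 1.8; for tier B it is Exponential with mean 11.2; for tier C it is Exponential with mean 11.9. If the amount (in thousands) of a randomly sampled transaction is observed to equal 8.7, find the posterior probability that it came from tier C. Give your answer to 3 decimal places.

0.331

Likelihoods f(8.7 | ·): A: 0.00442219; B: 0.0410609; C: 0.0404523.
Posterior ∝ prior × likelihood. Numerator for C: 0.26·0.0404523 = 0.0105176.
Normalizing constant: 0.25·0.00442219 + 0.49·0.0410609 + 0.26·0.0404523 = 0.031743.
P(C | observation) = 0.0105176 / 0.031743 = 0.331336.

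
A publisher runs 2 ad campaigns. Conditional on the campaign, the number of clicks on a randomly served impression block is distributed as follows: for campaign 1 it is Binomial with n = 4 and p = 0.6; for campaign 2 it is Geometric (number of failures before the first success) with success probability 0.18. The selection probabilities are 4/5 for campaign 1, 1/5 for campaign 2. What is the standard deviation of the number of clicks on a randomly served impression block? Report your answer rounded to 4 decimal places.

2.5638

Per component, 1: μ=2.4, E[X²]=6.72; 2: μ=4.55556, E[X²]=46.0617.
E[X] = 0.8·2.4 + 0.2·4.55556 = 2.83111.
E[X²] = 0.8·6.72 + 0.2·46.0617 = 14.5883.
Var(X) = E[X²] − (E[X])² = 14.5883 − 8.01519 = 6.57316.
SD(X) = √6.57316 = 2.56382.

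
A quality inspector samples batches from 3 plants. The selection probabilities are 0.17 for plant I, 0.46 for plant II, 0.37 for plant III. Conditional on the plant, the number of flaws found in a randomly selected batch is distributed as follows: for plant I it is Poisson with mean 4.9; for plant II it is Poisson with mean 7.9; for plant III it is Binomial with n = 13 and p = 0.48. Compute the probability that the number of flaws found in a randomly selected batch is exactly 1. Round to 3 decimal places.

Conditional on each plant, P(X = 1): I: 0.0364883; II: 0.00292887; III: 0.00243907.
By total probability, P(X = 1) = 0.17·0.0364883 + 0.46·0.00292887 + 0.37·0.00243907 = 0.00845274.

0.008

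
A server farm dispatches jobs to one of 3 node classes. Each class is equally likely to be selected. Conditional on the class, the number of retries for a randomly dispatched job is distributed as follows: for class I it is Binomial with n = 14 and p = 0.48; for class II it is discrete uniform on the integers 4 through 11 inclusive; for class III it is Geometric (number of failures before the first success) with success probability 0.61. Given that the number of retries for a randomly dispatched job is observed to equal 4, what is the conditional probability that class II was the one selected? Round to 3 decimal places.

0.579

Likelihoods P(X=4 | ·): I: 0.0768126; II: 0.125; III: 0.014112.
Posterior ∝ prior × likelihood. Numerator for II: 0.333333·0.125 = 0.0416667.
Normalizing constant: 0.333333·0.0768126 + 0.333333·0.125 + 0.333333·0.014112 = 0.0719749.
P(II | observation) = 0.0416667 / 0.0719749 = 0.578906.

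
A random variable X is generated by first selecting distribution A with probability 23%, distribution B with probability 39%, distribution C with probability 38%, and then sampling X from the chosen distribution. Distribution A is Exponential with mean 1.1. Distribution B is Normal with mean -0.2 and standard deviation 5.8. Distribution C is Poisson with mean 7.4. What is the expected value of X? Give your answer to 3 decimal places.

2.987

Component means — A: 1.1; B: -0.2; C: 7.4.
E[X] = 0.23·1.1 + 0.39·-0.2 + 0.38·7.4 = 2.987.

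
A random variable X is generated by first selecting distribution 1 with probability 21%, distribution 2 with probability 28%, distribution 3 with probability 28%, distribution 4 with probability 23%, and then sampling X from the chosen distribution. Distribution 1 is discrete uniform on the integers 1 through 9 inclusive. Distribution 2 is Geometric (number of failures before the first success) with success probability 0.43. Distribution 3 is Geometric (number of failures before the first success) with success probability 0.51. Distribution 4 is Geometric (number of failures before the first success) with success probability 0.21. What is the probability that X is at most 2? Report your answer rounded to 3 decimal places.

Conditional on each component, P(X ≤ 2): 1: 0.222222; 2: 0.814807; 3: 0.882351; 4: 0.506961.
By total probability, P(X ≤ 2) = 0.21·0.222222 + 0.28·0.814807 + 0.28·0.882351 + 0.23·0.506961 = 0.638472.

0.638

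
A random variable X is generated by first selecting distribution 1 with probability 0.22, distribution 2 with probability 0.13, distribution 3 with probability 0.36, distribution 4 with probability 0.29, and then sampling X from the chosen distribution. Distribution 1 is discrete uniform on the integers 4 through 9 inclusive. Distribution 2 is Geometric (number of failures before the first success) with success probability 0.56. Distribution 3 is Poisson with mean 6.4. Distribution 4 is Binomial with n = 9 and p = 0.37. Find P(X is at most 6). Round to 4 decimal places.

Conditional on each component, P(X ≤ 6): 1: 0.5; 2: 0.996807; 3: 0.542329; 4: 0.984314.
By total probability, P(X ≤ 6) = 0.22·0.5 + 0.13·0.996807 + 0.36·0.542329 + 0.29·0.984314 = 0.720274.

0.7203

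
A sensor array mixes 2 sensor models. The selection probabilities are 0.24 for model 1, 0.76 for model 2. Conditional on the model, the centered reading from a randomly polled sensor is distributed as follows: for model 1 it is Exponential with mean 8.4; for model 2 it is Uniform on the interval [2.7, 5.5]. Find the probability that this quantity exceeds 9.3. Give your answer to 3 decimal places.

Conditional on each model, P(X > 9.3): 1: 0.330502; 2: 0.
By total probability, P(X > 9.3) = 0.24·0.330502 + 0.76·0 = 0.0793205.

0.079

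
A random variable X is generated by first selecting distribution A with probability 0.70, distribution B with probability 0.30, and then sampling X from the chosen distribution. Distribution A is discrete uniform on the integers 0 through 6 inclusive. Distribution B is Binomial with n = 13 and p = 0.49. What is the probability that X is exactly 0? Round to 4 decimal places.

Conditional on each component, P(X = 0): A: 0.142857; B: 0.000157911.
By total probability, P(X = 0) = 0.7·0.142857 + 0.3·0.000157911 = 0.100047.

0.1000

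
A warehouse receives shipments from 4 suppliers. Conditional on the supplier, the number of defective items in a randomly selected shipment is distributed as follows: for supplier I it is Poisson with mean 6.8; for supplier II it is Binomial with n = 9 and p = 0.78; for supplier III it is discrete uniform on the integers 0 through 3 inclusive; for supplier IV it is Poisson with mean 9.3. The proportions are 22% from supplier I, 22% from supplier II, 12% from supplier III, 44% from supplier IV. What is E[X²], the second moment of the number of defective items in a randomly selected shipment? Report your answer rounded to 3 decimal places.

For each component E[X²] = Var + (mean)², giving I: 53.04; II: 50.8248; III: 3.5; IV: 95.79.
Overall E[X²] = 0.22·53.04 + 0.22·50.8248 + 0.12·3.5 + 0.44·95.79 = 65.4179.

65.418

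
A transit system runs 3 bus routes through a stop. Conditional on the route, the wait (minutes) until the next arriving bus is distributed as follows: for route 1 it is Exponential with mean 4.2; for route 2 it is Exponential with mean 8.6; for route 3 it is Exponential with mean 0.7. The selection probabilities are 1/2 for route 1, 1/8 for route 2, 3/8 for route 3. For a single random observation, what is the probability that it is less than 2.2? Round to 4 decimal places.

0.5909

Conditional on each route, P(X < 2.2): 1: 0.40774; 2: 0.225714; 3: 0.956841.
By total probability, P(X < 2.2) = 0.5·0.40774 + 0.125·0.225714 + 0.375·0.956841 = 0.590899.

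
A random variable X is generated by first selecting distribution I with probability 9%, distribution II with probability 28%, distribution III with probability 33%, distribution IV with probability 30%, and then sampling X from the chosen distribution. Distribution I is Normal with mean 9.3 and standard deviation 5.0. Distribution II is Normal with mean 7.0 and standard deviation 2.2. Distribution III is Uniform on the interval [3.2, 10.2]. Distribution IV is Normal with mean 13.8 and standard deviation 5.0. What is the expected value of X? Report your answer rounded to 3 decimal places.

9.148

Component means — I: 9.3; II: 7; III: 6.7; IV: 13.8.
E[X] = 0.09·9.3 + 0.28·7 + 0.33·6.7 + 0.3·13.8 = 9.148.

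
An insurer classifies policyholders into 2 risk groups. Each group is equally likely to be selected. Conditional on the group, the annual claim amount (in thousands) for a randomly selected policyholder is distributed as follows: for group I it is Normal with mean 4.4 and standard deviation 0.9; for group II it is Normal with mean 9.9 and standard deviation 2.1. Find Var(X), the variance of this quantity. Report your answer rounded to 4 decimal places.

10.1725

Per component, I: μ=4.4, E[X²]=20.17; II: μ=9.9, E[X²]=102.42.
E[X] = 0.5·4.4 + 0.5·9.9 = 7.15.
E[X²] = 0.5·20.17 + 0.5·102.42 = 61.295.
Var(X) = E[X²] − (E[X])² = 61.295 − 51.1225 = 10.1725.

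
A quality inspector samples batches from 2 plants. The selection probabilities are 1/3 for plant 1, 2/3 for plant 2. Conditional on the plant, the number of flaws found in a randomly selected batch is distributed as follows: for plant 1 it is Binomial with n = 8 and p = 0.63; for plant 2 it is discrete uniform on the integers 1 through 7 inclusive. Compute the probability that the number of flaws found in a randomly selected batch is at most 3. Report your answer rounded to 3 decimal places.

Conditional on each plant, P(X ≤ 3): 1: 0.130749; 2: 0.428571.
By total probability, P(X ≤ 3) = 0.333333·0.130749 + 0.666667·0.428571 = 0.329297.

0.329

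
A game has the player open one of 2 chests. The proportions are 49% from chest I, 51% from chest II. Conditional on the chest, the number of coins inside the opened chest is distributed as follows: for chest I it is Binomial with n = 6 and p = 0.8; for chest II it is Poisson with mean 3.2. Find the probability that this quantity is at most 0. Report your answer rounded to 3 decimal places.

Conditional on each chest, P(X ≤ 0): I: 6.4e-05; II: 0.0407622.
By total probability, P(X ≤ 0) = 0.49·6.4e-05 + 0.51·0.0407622 = 0.0208201.

0.021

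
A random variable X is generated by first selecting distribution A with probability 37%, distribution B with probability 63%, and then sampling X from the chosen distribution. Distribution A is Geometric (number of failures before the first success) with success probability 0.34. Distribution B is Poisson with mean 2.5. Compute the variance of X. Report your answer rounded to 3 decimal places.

Per component, A: μ=1.94118, E[X²]=9.47751; B: μ=2.5, E[X²]=8.75.
E[X] = 0.37·1.94118 + 0.63·2.5 = 2.29324.
E[X²] = 0.37·9.47751 + 0.63·8.75 = 9.01918.
Var(X) = E[X²] − (E[X])² = 9.01918 − 5.25893 = 3.76025.

3.760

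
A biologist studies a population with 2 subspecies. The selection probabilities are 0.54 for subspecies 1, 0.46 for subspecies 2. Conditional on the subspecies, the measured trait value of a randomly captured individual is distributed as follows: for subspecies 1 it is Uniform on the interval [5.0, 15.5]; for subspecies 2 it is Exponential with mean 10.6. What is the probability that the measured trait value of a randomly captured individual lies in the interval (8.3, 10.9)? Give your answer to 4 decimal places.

Conditional on each subspecies, P(8.3 < X < 10.9): 1: 0.247619; 2: 0.0994105.
By total probability, P(8.3 < X < 10.9) = 0.54·0.247619 + 0.46·0.0994105 = 0.179443.

0.1794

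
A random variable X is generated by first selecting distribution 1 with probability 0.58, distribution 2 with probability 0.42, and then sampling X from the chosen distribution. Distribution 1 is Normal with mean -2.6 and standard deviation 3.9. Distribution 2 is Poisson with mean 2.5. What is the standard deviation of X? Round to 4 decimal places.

4.0259

Per component, 1: μ=-2.6, E[X²]=21.97; 2: μ=2.5, E[X²]=8.75.
E[X] = 0.58·-2.6 + 0.42·2.5 = -0.458.
E[X²] = 0.58·21.97 + 0.42·8.75 = 16.4176.
Var(X) = E[X²] − (E[X])² = 16.4176 − 0.209764 = 16.2078.
SD(X) = √16.2078 = 4.0259.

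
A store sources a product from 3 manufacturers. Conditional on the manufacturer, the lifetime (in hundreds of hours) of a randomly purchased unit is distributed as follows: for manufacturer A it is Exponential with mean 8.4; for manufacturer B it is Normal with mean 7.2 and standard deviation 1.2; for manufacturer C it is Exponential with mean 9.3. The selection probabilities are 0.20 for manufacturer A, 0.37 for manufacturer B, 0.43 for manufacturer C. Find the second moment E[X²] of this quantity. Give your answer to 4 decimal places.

For each component E[X²] = Var + (mean)², giving A: 141.12; B: 53.28; C: 172.98.
Overall E[X²] = 0.2·141.12 + 0.37·53.28 + 0.43·172.98 = 122.319.

122.3190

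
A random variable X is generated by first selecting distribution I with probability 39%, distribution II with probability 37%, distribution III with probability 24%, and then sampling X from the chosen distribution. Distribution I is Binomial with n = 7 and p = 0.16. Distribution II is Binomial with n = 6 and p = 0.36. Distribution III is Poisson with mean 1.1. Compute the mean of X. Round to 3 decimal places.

Component means — I: 1.12; II: 2.16; III: 1.1.
E[X] = 0.39·1.12 + 0.37·2.16 + 0.24·1.1 = 1.5.

1.500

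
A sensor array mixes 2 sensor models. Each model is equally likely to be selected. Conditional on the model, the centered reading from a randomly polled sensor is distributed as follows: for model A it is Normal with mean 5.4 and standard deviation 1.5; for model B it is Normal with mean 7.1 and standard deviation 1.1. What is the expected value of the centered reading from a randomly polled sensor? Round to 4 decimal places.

Component means — A: 5.4; B: 7.1.
E[X] = 0.5·5.4 + 0.5·7.1 = 6.25.

6.2500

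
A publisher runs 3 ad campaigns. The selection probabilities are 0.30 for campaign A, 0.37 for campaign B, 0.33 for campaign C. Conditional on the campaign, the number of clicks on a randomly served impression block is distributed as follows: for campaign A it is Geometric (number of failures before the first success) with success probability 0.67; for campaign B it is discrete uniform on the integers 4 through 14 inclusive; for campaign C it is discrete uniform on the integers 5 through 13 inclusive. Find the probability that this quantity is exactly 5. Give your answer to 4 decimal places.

0.0711

Conditional on each campaign, P(X = 5): A: 0.00262207; B: 0.0909091; C: 0.111111.
By total probability, P(X = 5) = 0.3·0.00262207 + 0.37·0.0909091 + 0.33·0.111111 = 0.0710897.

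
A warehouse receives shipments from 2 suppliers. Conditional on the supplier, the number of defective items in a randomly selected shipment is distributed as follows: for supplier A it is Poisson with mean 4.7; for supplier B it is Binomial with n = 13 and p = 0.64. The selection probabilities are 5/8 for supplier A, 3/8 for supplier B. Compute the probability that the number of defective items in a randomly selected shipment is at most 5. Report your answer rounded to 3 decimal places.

0.438

Conditional on each supplier, P(X ≤ 5): A: 0.668438; B: 0.0543707.
By total probability, P(X ≤ 5) = 0.625·0.668438 + 0.375·0.0543707 = 0.438163.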